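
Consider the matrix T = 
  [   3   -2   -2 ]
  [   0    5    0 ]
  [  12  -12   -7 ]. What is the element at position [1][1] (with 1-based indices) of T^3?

Characteristic polynomial: s^3 - s^2 - 17s - 15 = (s - 5)(s + 1)(s + 3), so the eigenvalues are -3, -1, 5.
s=5: eigenvector (0, 1, -1).
s=-1: eigenvector (1, 0, 2).
s=-3: eigenvector (1, 0, 3).
P = [[0, 1, 1], [1, 0, 0], [-1, 2, 3]], D = diag(5, -1, -3), P⁻¹ = [[0, 1, 0], [3, -1, -1], [-2, 1, 1]].
T³ = P·diag(125, -1, -27)·P⁻¹ = [[51, -26, -26], [0, 125, 0], [156, -204, -79]].
The requested entry is 51.

51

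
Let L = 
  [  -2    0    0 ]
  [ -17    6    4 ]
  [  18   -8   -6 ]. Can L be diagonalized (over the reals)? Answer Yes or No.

Characteristic polynomial: p(λ) = λ^3 + 2λ^2 - 4λ - 8 = (λ - 2)(λ + 2)^2.
λ = -2 has algebraic multiplicity 2; rank(L + 2I) = 2, so geometric multiplicity = 1.
Geometric multiplicity < algebraic multiplicity, so L is not diagonalizable.

No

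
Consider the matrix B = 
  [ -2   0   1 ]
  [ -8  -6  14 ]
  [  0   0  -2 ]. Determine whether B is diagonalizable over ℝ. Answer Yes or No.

No

Characteristic polynomial: p(r) = r^3 + 10r^2 + 28r + 24 = (r + 2)^2(r + 6).
r = -2 has algebraic multiplicity 2; rank(B + 2I) = 2, so geometric multiplicity = 1.
Geometric multiplicity < algebraic multiplicity, so B is not diagonalizable.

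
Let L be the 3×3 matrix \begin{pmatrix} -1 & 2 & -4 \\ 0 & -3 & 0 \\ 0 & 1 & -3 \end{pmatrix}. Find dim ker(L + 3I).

L + 3I = [[2, 2, -4], [0, 0, 0], [0, 1, 0]].
This matrix has rank 2, so its null space has dimension 3 − 2 = 1.

1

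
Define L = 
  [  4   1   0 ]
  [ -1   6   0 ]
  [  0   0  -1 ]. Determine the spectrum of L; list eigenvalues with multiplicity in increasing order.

-1, 5, 5

Characteristic polynomial: p(r) = r^3 - 9r^2 + 15r + 25 = (r - 5)^2(r + 1).
Roots (with multiplicity): -1, 5, 5.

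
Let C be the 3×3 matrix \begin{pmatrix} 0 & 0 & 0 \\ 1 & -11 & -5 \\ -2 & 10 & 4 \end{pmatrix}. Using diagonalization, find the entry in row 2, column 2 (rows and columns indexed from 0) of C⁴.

Characteristic polynomial: μ^3 + 7μ^2 + 6μ = μ(μ + 1)(μ + 6), so the eigenvalues are -6, -1, 0.
μ=-1: eigenvector (0, -1, 2).
μ=-6: eigenvector (0, 1, -1).
μ=0: eigenvector (1, 1, -2).
P = [[0, 0, 1], [-1, 1, 1], [2, -1, -2]], D = diag(-1, -6, 0), P⁻¹ = [[1, 1, 1], [0, 2, 1], [1, 0, 0]].
C⁴ = P·diag(1, 1296, 0)·P⁻¹ = [[0, 0, 0], [-1, 2591, 1295], [2, -2590, -1294]].
The requested entry is -1294.

-1294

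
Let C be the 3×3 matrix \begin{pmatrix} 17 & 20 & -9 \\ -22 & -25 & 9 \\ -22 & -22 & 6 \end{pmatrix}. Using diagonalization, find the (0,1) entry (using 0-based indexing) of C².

Characteristic polynomial: t^3 + 2t^2 - 33t - 90 = (t - 6)(t + 3)(t + 5), so the eigenvalues are -5, -3, 6.
t=-5: eigenvector (-1, 2, 2).
t=-3: eigenvector (-1, 1, 0).
t=6: eigenvector (-1, 1, 1).
P = [[-1, -1, -1], [2, 1, 1], [2, 0, 1]], D = diag(-5, -3, 6), P⁻¹ = [[1, 1, 0], [0, 1, -1], [-2, -2, 1]].
C² = P·diag(25, 9, 36)·P⁻¹ = [[47, 38, -27], [-22, -13, 27], [-22, -22, 36]].
The requested entry is 38.

38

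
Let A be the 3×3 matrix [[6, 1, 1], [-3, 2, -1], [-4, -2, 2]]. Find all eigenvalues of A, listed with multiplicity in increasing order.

3, 3, 4

Characteristic polynomial: p(s) = s^3 - 10s^2 + 33s - 36 = (s - 4)(s - 3)^2.
Roots (with multiplicity): 3, 3, 4.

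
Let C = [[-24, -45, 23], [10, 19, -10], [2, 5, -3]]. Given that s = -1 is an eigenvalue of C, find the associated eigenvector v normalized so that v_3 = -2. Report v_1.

C + 1I = [[-23, -45, 23], [10, 20, -10], [2, 5, -2]].
Solving (C + 1I)v = 0 gives the eigenspace spanned by (-2, 0, -2).
With v_3 = -2, v = (-2, 0, -2), so v_1 = -2.

-2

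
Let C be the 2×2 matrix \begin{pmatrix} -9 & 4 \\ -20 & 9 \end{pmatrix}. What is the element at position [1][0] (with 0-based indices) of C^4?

Characteristic polynomial: t^2 - 1 = (t - 1)(t + 1), so the eigenvalues are -1, 1.
t=1: eigenvector (2, 5).
t=-1: eigenvector (1, 2).
P = [[2, 1], [5, 2]], D = diag(1, -1), P⁻¹ = [[-2, 1], [5, -2]].
C⁴ = P·diag(1, 1)·P⁻¹ = [[1, 0], [0, 1]].
The requested entry is 0.

0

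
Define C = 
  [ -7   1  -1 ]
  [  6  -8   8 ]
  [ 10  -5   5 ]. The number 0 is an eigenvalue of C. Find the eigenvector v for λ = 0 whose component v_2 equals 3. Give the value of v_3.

C = [[-7, 1, -1], [6, -8, 8], [10, -5, 5]].
Solving (C)v = 0 gives the eigenspace spanned by (0, 3, 3).
With v_2 = 3, v = (0, 3, 3), so v_3 = 3.

3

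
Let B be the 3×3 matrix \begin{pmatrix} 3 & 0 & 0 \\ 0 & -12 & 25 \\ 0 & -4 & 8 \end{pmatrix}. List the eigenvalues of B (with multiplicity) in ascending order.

Characteristic polynomial: p(s) = s^3 + s^2 - 8s - 12 = (s - 3)(s + 2)^2.
Roots (with multiplicity): -2, -2, 3.

-2, -2, 3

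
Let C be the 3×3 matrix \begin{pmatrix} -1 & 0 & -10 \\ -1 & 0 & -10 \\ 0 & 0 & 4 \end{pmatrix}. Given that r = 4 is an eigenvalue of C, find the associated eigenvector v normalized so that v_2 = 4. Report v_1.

C − 4I = [[-5, 0, -10], [-1, -4, -10], [0, 0, 0]].
Solving (C − 4I)v = 0 gives the eigenspace spanned by (4, 4, -2).
With v_2 = 4, v = (4, 4, -2), so v_1 = 4.

4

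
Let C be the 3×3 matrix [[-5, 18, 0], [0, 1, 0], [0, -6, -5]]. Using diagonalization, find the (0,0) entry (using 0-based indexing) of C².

Characteristic polynomial: t^3 + 9t^2 + 15t - 25 = (t - 1)(t + 5)^2, so the eigenvalues are -5, -5, 1.
t=-5: eigenvector (3, 0, -1).
t=-5: eigenvector (-8, 0, 3).
t=1: eigenvector (3, 1, -1).
P = [[3, -8, 3], [0, 0, 1], [-1, 3, -1]], D = diag(-5, -5, 1), P⁻¹ = [[3, -1, 8], [1, 0, 3], [0, 1, 0]].
C² = P·diag(25, 25, 1)·P⁻¹ = [[25, -72, 0], [0, 1, 0], [0, 24, 25]].
The requested entry is 25.

25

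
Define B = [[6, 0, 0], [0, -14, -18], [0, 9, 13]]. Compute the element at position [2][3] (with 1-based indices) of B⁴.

Characteristic polynomial: λ^3 - 5λ^2 - 26λ + 120 = (λ - 6)(λ - 4)(λ + 5), so the eigenvalues are -5, 4, 6.
λ=-5: eigenvector (0, -2, 1).
λ=4: eigenvector (0, -1, 1).
λ=6: eigenvector (1, 0, 0).
P = [[0, 0, 1], [-2, -1, 0], [1, 1, 0]], D = diag(-5, 4, 6), P⁻¹ = [[0, -1, -1], [0, 1, 2], [1, 0, 0]].
B⁴ = P·diag(625, 256, 1296)·P⁻¹ = [[1296, 0, 0], [0, 994, 738], [0, -369, -113]].
The requested entry is 738.

738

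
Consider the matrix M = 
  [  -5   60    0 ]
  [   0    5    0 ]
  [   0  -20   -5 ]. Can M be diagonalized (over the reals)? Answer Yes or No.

Yes

Characteristic polynomial: p(t) = t^3 + 5t^2 - 25t - 125 = (t - 5)(t + 5)^2.
t = -5 has algebraic multiplicity 2; rank(M + 5I) = 1, so geometric multiplicity = 2.
Every eigenvalue has geometric = algebraic multiplicity, so M is diagonalizable.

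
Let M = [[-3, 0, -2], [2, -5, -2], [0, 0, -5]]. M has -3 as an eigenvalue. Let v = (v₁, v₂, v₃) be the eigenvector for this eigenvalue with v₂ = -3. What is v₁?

M + 3I = [[0, 0, -2], [2, -2, -2], [0, 0, -2]].
Solving (M + 3I)v = 0 gives the eigenspace spanned by (-3, -3, 0).
With v₂ = -3, v = (-3, -3, 0), so v₁ = -3.

-3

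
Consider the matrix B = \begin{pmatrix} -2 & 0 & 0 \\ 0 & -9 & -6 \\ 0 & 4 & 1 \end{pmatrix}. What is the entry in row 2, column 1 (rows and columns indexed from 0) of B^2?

-32

Characteristic polynomial: t^3 + 10t^2 + 31t + 30 = (t + 2)(t + 3)(t + 5), so the eigenvalues are -5, -3, -2.
t=-2: eigenvector (1, 0, 0).
t=-5: eigenvector (0, 3, -2).
t=-3: eigenvector (0, -1, 1).
P = [[1, 0, 0], [0, 3, -1], [0, -2, 1]], D = diag(-2, -5, -3), P⁻¹ = [[1, 0, 0], [0, 1, 1], [0, 2, 3]].
B² = P·diag(4, 25, 9)·P⁻¹ = [[4, 0, 0], [0, 57, 48], [0, -32, -23]].
The requested entry is -32.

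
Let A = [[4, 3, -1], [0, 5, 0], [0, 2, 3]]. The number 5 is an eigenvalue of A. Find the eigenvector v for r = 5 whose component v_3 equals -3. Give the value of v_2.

-3

A − 5I = [[-1, 3, -1], [0, 0, 0], [0, 2, -2]].
Solving (A − 5I)v = 0 gives the eigenspace spanned by (-6, -3, -3).
With v_3 = -3, v = (-6, -3, -3), so v_2 = -3.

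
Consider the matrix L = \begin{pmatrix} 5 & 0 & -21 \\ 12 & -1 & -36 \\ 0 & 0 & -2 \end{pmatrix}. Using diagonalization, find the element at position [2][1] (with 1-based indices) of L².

48

Characteristic polynomial: λ^3 - 2λ^2 - 13λ - 10 = (λ - 5)(λ + 1)(λ + 2), so the eigenvalues are -2, -1, 5.
λ=5: eigenvector (1, 2, 0).
λ=-1: eigenvector (0, 1, 0).
λ=-2: eigenvector (3, 0, 1).
P = [[1, 0, 3], [2, 1, 0], [0, 0, 1]], D = diag(5, -1, -2), P⁻¹ = [[1, 0, -3], [-2, 1, 6], [0, 0, 1]].
L² = P·diag(25, 1, 4)·P⁻¹ = [[25, 0, -63], [48, 1, -144], [0, 0, 4]].
The requested entry is 48.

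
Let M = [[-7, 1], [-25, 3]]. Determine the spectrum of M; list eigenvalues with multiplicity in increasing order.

-2, -2

Characteristic polynomial: p(t) = t^2 + 4t + 4 = (t + 2)^2.
Roots (with multiplicity): -2, -2.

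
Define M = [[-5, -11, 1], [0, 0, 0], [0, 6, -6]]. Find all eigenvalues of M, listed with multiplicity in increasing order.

Characteristic polynomial: p(s) = s^3 + 11s^2 + 30s = s(s + 5)(s + 6).
Roots (with multiplicity): -6, -5, 0.

-6, -5, 0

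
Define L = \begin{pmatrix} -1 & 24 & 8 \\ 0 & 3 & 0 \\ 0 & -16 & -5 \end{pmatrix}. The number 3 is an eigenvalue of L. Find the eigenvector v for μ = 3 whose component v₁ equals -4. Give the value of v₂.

L − 3I = [[-4, 24, 8], [0, 0, 0], [0, -16, -8]].
Solving (L − 3I)v = 0 gives the eigenspace spanned by (-4, -2, 4).
With v₁ = -4, v = (-4, -2, 4), so v₂ = -2.

-2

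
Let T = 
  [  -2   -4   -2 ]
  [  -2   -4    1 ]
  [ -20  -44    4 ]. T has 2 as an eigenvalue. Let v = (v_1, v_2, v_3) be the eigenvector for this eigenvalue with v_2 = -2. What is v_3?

T − 2I = [[-4, -4, -2], [-2, -6, 1], [-20, -44, 2]].
Solving (T − 2I)v = 0 gives the eigenspace spanned by (4, -2, -4).
With v_2 = -2, v = (4, -2, -4), so v_3 = -4.

-4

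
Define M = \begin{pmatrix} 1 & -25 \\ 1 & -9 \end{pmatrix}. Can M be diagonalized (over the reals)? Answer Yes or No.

No

Characteristic polynomial: p(λ) = λ^2 + 8λ + 16 = (λ + 4)^2.
λ = -4 has algebraic multiplicity 2; rank(M + 4I) = 1, so geometric multiplicity = 1.
Geometric multiplicity < algebraic multiplicity, so M is not diagonalizable.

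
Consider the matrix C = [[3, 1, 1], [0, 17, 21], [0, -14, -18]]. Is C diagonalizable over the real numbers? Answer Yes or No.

Characteristic polynomial: p(t) = t^3 - 2t^2 - 15t + 36 = (t - 3)^2(t + 4).
t = 3 has algebraic multiplicity 2; rank(C − 3I) = 2, so geometric multiplicity = 1.
Geometric multiplicity < algebraic multiplicity, so C is not diagonalizable.

No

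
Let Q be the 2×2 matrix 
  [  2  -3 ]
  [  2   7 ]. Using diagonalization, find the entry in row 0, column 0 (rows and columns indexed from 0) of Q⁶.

Characteristic polynomial: r^2 - 9r + 20 = (r - 5)(r - 4), so the eigenvalues are 4, 5.
r=4: eigenvector (3, -2).
r=5: eigenvector (-1, 1).
P = [[3, -1], [-2, 1]], D = diag(4, 5), P⁻¹ = [[1, 1], [2, 3]].
Q⁶ = P·diag(4096, 15625)·P⁻¹ = [[-18962, -34587], [23058, 38683]].
The requested entry is -18962.

-18962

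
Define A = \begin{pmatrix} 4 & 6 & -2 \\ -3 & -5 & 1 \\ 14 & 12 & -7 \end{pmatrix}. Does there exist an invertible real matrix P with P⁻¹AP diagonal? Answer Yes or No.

Characteristic polynomial: p(μ) = μ^3 + 8μ^2 + 21μ + 18 = (μ + 2)(μ + 3)^2.
μ = -3 has algebraic multiplicity 2; rank(A + 3I) = 2, so geometric multiplicity = 1.
Geometric multiplicity < algebraic multiplicity, so A is not diagonalizable.

No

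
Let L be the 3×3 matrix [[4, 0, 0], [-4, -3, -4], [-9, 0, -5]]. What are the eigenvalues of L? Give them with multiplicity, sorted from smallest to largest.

Characteristic polynomial: p(λ) = λ^3 + 4λ^2 - 17λ - 60 = (λ - 4)(λ + 3)(λ + 5).
Roots (with multiplicity): -5, -3, 4.

-5, -3, 4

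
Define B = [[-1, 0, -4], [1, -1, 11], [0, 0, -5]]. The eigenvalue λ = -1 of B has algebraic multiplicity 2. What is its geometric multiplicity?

B + 1I = [[0, 0, -4], [1, 0, 11], [0, 0, -4]].
This matrix has rank 2, so its null space has dimension 3 − 2 = 1.

1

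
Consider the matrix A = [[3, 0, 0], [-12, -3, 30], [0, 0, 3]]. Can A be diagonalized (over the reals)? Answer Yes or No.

Yes

Characteristic polynomial: p(λ) = λ^3 - 3λ^2 - 9λ + 27 = (λ - 3)^2(λ + 3).
λ = 3 has algebraic multiplicity 2; rank(A − 3I) = 1, so geometric multiplicity = 2.
Every eigenvalue has geometric = algebraic multiplicity, so A is diagonalizable.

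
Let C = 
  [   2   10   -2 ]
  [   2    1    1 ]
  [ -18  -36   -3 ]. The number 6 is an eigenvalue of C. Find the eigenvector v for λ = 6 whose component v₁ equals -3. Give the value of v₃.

6

C − 6I = [[-4, 10, -2], [2, -5, 1], [-18, -36, -9]].
Solving (C − 6I)v = 0 gives the eigenspace spanned by (-3, 0, 6).
With v₁ = -3, v = (-3, 0, 6), so v₃ = 6.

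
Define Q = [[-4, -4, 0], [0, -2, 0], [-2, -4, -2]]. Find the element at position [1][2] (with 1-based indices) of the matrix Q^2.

Characteristic polynomial: r^3 + 8r^2 + 20r + 16 = (r + 2)^2(r + 4), so the eigenvalues are -4, -2, -2.
r=-2: eigenvector (0, 0, -1).
r=-2: eigenvector (-2, 1, -2).
r=-4: eigenvector (1, 0, 1).
P = [[0, -2, 1], [0, 1, 0], [-1, -2, 1]], D = diag(-2, -2, -4), P⁻¹ = [[1, 0, -1], [0, 1, 0], [1, 2, 0]].
Q² = P·diag(4, 4, 16)·P⁻¹ = [[16, 24, 0], [0, 4, 0], [12, 24, 4]].
The requested entry is 24.

24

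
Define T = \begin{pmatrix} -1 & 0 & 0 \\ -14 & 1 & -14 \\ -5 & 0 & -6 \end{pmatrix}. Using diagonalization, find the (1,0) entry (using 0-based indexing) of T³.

-434

Characteristic polynomial: λ^3 + 6λ^2 - λ - 6 = (λ - 1)(λ + 1)(λ + 6), so the eigenvalues are -6, -1, 1.
λ=-1: eigenvector (1, 0, -1).
λ=1: eigenvector (0, 1, 0).
λ=-6: eigenvector (0, 2, 1).
P = [[1, 0, 0], [0, 1, 2], [-1, 0, 1]], D = diag(-1, 1, -6), P⁻¹ = [[1, 0, 0], [-2, 1, -2], [1, 0, 1]].
T³ = P·diag(-1, 1, -216)·P⁻¹ = [[-1, 0, 0], [-434, 1, -434], [-215, 0, -216]].
The requested entry is -434.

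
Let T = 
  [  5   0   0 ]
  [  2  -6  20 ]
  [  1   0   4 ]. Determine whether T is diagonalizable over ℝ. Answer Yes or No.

Yes

Characteristic polynomial: p(r) = r^3 - 3r^2 - 34r + 120 = (r - 5)(r - 4)(r + 6).
All 3 eigenvalues are distinct, so T is diagonalizable.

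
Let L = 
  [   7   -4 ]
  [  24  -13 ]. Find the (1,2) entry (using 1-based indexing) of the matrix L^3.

Characteristic polynomial: r^2 + 6r + 5 = (r + 1)(r + 5), so the eigenvalues are -5, -1.
r=-5: eigenvector (1, 3).
r=-1: eigenvector (-1, -2).
P = [[1, -1], [3, -2]], D = diag(-5, -1), P⁻¹ = [[-2, 1], [-3, 1]].
L³ = P·diag(-125, -1)·P⁻¹ = [[247, -124], [744, -373]].
The requested entry is -124.

-124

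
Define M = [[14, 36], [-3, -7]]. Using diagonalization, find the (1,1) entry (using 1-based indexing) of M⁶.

Characteristic polynomial: r^2 - 7r + 10 = (r - 5)(r - 2), so the eigenvalues are 2, 5.
r=5: eigenvector (-4, 1).
r=2: eigenvector (-3, 1).
P = [[-4, -3], [1, 1]], D = diag(5, 2), P⁻¹ = [[-1, -3], [1, 4]].
M⁶ = P·diag(15625, 64)·P⁻¹ = [[62308, 186732], [-15561, -46619]].
The requested entry is 62308.

62308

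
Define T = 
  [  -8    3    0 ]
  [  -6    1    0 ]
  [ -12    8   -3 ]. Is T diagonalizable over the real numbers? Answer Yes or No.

Yes

Characteristic polynomial: p(s) = s^3 + 10s^2 + 31s + 30 = (s + 2)(s + 3)(s + 5).
All 3 eigenvalues are distinct, so T is diagonalizable.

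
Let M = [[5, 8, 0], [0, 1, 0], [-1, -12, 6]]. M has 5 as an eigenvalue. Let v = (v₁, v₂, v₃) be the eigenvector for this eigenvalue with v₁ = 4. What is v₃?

4

M − 5I = [[0, 8, 0], [0, -4, 0], [-1, -12, 1]].
Solving (M − 5I)v = 0 gives the eigenspace spanned by (4, 0, 4).
With v₁ = 4, v = (4, 0, 4), so v₃ = 4.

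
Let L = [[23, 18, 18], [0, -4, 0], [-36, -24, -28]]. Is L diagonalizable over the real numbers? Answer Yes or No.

Characteristic polynomial: p(t) = t^3 + 9t^2 + 24t + 16 = (t + 1)(t + 4)^2.
t = -4 has algebraic multiplicity 2; rank(L + 4I) = 1, so geometric multiplicity = 2.
Every eigenvalue has geometric = algebraic multiplicity, so L is diagonalizable.

Yes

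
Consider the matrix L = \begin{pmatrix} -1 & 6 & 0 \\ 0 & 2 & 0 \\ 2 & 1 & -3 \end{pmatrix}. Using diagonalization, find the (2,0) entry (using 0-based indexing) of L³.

Characteristic polynomial: μ^3 + 2μ^2 - 5μ - 6 = (μ - 2)(μ + 1)(μ + 3), so the eigenvalues are -3, -1, 2.
μ=-1: eigenvector (1, 0, 1).
μ=-3: eigenvector (0, 0, 1).
μ=2: eigenvector (2, 1, 1).
P = [[1, 0, 2], [0, 0, 1], [1, 1, 1]], D = diag(-1, -3, 2), P⁻¹ = [[1, -2, 0], [-1, 1, 1], [0, 1, 0]].
L³ = P·diag(-1, -27, 8)·P⁻¹ = [[-1, 18, 0], [0, 8, 0], [26, -17, -27]].
The requested entry is 26.

26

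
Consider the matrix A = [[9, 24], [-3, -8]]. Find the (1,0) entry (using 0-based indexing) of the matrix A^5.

Characteristic polynomial: t^2 - t = t(t - 1), so the eigenvalues are 0, 1.
t=1: eigenvector (-3, 1).
t=0: eigenvector (-8, 3).
P = [[-3, -8], [1, 3]], D = diag(1, 0), P⁻¹ = [[-3, -8], [1, 3]].
A⁵ = P·diag(1, 0)·P⁻¹ = [[9, 24], [-3, -8]].
The requested entry is -3.

-3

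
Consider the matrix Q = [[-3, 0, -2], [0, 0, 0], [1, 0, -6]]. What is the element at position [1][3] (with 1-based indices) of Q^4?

Characteristic polynomial: r^3 + 9r^2 + 20r = r(r + 4)(r + 5), so the eigenvalues are -5, -4, 0.
r=-5: eigenvector (1, 0, 1).
r=0: eigenvector (0, 1, 0).
r=-4: eigenvector (2, 0, 1).
P = [[1, 0, 2], [0, 1, 0], [1, 0, 1]], D = diag(-5, 0, -4), P⁻¹ = [[-1, 0, 2], [0, 1, 0], [1, 0, -1]].
Q⁴ = P·diag(625, 0, 256)·P⁻¹ = [[-113, 0, 738], [0, 0, 0], [-369, 0, 994]].
The requested entry is 738.

738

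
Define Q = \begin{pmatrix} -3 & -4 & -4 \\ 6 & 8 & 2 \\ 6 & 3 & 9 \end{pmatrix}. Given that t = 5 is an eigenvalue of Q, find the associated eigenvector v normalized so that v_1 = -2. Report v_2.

Q − 5I = [[-8, -4, -4], [6, 3, 2], [6, 3, 4]].
Solving (Q − 5I)v = 0 gives the eigenspace spanned by (-2, 4, 0).
With v_1 = -2, v = (-2, 4, 0), so v_2 = 4.

4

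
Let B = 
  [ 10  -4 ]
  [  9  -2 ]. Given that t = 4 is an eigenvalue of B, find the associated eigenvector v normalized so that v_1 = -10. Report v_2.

B − 4I = [[6, -4], [9, -6]].
Solving (B − 4I)v = 0 gives the eigenspace spanned by (-10, -15).
With v_1 = -10, v = (-10, -15), so v_2 = -15.

-15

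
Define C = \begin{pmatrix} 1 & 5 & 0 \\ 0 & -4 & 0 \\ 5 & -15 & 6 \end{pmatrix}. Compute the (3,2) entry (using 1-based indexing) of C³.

Characteristic polynomial: r^3 - 3r^2 - 22r + 24 = (r - 6)(r - 1)(r + 4), so the eigenvalues are -4, 1, 6.
r=1: eigenvector (1, 0, -1).
r=-4: eigenvector (-1, 1, 2).
r=6: eigenvector (0, 0, 1).
P = [[1, -1, 0], [0, 1, 0], [-1, 2, 1]], D = diag(1, -4, 6), P⁻¹ = [[1, 1, 0], [0, 1, 0], [1, -1, 1]].
C³ = P·diag(1, -64, 216)·P⁻¹ = [[1, 65, 0], [0, -64, 0], [215, -345, 216]].
The requested entry is -345.

-345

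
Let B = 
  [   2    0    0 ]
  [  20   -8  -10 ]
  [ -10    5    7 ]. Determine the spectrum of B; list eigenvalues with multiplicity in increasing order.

Characteristic polynomial: p(μ) = μ^3 - μ^2 - 8μ + 12 = (μ - 2)^2(μ + 3).
Roots (with multiplicity): -3, 2, 2.

-3, 2, 2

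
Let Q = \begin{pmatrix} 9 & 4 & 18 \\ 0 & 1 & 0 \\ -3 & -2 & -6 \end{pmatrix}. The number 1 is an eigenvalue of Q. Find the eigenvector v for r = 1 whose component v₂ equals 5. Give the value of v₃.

Q − 1I = [[8, 4, 18], [0, 0, 0], [-3, -2, -7]].
Solving (Q − 1I)v = 0 gives the eigenspace spanned by (20, 5, -10).
With v₂ = 5, v = (20, 5, -10), so v₃ = -10.

-10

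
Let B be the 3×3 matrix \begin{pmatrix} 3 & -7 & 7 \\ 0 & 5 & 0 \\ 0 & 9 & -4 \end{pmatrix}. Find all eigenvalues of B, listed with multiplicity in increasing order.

-4, 3, 5

Characteristic polynomial: p(r) = r^3 - 4r^2 - 17r + 60 = (r - 5)(r - 3)(r + 4).
Roots (with multiplicity): -4, 3, 5.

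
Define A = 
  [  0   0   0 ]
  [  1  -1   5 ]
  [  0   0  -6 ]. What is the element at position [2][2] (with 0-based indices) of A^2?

36

Characteristic polynomial: r^3 + 7r^2 + 6r = r(r + 1)(r + 6), so the eigenvalues are -6, -1, 0.
r=-1: eigenvector (0, 1, 0).
r=0: eigenvector (1, 1, 0).
r=-6: eigenvector (0, -1, 1).
P = [[0, 1, 0], [1, 1, -1], [0, 0, 1]], D = diag(-1, 0, -6), P⁻¹ = [[-1, 1, 1], [1, 0, 0], [0, 0, 1]].
A² = P·diag(1, 0, 36)·P⁻¹ = [[0, 0, 0], [-1, 1, -35], [0, 0, 36]].
The requested entry is 36.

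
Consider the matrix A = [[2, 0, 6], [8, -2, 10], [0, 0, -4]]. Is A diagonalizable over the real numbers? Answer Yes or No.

Characteristic polynomial: p(s) = s^3 + 4s^2 - 4s - 16 = (s - 2)(s + 2)(s + 4).
All 3 eigenvalues are distinct, so A is diagonalizable.

Yes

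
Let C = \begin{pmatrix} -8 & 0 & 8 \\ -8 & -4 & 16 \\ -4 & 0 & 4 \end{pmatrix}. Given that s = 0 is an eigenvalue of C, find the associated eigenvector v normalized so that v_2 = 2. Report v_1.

C = [[-8, 0, 8], [-8, -4, 16], [-4, 0, 4]].
Solving (C)v = 0 gives the eigenspace spanned by (1, 2, 1).
With v_2 = 2, v = (1, 2, 1), so v_1 = 1.

1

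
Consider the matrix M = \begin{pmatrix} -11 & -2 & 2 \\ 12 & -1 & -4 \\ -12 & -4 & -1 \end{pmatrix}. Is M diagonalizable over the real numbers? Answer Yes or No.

Yes

Characteristic polynomial: p(μ) = μ^3 + 13μ^2 + 55μ + 75 = (μ + 3)(μ + 5)^2.
μ = -5 has algebraic multiplicity 2; rank(M + 5I) = 1, so geometric multiplicity = 2.
Every eigenvalue has geometric = algebraic multiplicity, so M is diagonalizable.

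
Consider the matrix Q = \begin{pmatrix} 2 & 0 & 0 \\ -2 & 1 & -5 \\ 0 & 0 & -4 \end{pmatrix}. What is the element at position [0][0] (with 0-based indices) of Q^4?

16

Characteristic polynomial: μ^3 + μ^2 - 10μ + 8 = (μ - 2)(μ - 1)(μ + 4), so the eigenvalues are -4, 1, 2.
μ=1: eigenvector (0, 1, 0).
μ=2: eigenvector (1, -2, 0).
μ=-4: eigenvector (0, 1, 1).
P = [[0, 1, 0], [1, -2, 1], [0, 0, 1]], D = diag(1, 2, -4), P⁻¹ = [[2, 1, -1], [1, 0, 0], [0, 0, 1]].
Q⁴ = P·diag(1, 16, 256)·P⁻¹ = [[16, 0, 0], [-30, 1, 255], [0, 0, 256]].
The requested entry is 16.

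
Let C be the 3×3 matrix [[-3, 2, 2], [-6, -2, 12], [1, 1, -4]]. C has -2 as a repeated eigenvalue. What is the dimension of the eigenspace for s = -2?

C + 2I = [[-1, 2, 2], [-6, 0, 12], [1, 1, -2]].
This matrix has rank 2, so its null space has dimension 3 − 2 = 1.

1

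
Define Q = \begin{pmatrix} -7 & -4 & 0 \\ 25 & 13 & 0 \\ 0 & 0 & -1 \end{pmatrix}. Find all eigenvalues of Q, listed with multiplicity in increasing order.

Characteristic polynomial: p(t) = t^3 - 5t^2 + 3t + 9 = (t - 3)^2(t + 1).
Roots (with multiplicity): -1, 3, 3.

-1, 3, 3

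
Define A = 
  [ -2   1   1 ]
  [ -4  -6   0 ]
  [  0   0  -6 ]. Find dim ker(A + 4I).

1

A + 4I = [[2, 1, 1], [-4, -2, 0], [0, 0, -2]].
This matrix has rank 2, so its null space has dimension 3 − 2 = 1.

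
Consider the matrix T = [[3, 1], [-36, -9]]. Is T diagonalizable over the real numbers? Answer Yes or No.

No

Characteristic polynomial: p(μ) = μ^2 + 6μ + 9 = (μ + 3)^2.
μ = -3 has algebraic multiplicity 2; rank(T + 3I) = 1, so geometric multiplicity = 1.
Geometric multiplicity < algebraic multiplicity, so T is not diagonalizable.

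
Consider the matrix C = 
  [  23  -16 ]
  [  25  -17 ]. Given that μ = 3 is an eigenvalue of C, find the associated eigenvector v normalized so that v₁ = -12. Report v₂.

-15

C − 3I = [[20, -16], [25, -20]].
Solving (C − 3I)v = 0 gives the eigenspace spanned by (-12, -15).
With v₁ = -12, v = (-12, -15), so v₂ = -15.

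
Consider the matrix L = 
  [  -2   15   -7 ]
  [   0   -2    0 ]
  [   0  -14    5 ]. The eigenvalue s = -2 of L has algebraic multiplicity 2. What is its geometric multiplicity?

1

L + 2I = [[0, 15, -7], [0, 0, 0], [0, -14, 7]].
This matrix has rank 2, so its null space has dimension 3 − 2 = 1.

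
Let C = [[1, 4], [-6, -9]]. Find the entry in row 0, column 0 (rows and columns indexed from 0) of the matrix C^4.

Characteristic polynomial: λ^2 + 8λ + 15 = (λ + 3)(λ + 5), so the eigenvalues are -5, -3.
λ=-3: eigenvector (-1, 1).
λ=-5: eigenvector (-2, 3).
P = [[-1, -2], [1, 3]], D = diag(-3, -5), P⁻¹ = [[-3, -2], [1, 1]].
C⁴ = P·diag(81, 625)·P⁻¹ = [[-1007, -1088], [1632, 1713]].
The requested entry is -1007.

-1007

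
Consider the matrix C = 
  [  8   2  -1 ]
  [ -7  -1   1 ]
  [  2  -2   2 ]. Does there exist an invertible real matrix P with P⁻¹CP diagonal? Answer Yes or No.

No

Characteristic polynomial: p(μ) = μ^3 - 9μ^2 + 24μ - 16 = (μ - 4)^2(μ - 1).
μ = 4 has algebraic multiplicity 2; rank(C − 4I) = 2, so geometric multiplicity = 1.
Geometric multiplicity < algebraic multiplicity, so C is not diagonalizable.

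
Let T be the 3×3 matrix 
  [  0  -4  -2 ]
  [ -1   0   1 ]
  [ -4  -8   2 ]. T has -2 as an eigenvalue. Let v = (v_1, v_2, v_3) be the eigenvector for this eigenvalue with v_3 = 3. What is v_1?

T + 2I = [[2, -4, -2], [-1, 2, 1], [-4, -8, 4]].
Solving (T + 2I)v = 0 gives the eigenspace spanned by (3, 0, 3).
With v_3 = 3, v = (3, 0, 3), so v_1 = 3.

3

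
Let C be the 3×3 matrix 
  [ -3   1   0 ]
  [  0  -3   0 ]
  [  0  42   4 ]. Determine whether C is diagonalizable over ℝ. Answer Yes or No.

No

Characteristic polynomial: p(r) = r^3 + 2r^2 - 15r - 36 = (r - 4)(r + 3)^2.
r = -3 has algebraic multiplicity 2; rank(C + 3I) = 2, so geometric multiplicity = 1.
Geometric multiplicity < algebraic multiplicity, so C is not diagonalizable.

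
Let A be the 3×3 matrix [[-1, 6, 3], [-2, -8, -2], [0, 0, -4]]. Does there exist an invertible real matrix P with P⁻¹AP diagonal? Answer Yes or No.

Yes

Characteristic polynomial: p(μ) = μ^3 + 13μ^2 + 56μ + 80 = (μ + 4)^2(μ + 5).
μ = -4 has algebraic multiplicity 2; rank(A + 4I) = 1, so geometric multiplicity = 2.
Every eigenvalue has geometric = algebraic multiplicity, so A is diagonalizable.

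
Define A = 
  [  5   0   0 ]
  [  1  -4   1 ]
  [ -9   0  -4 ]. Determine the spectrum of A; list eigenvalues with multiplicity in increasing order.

Characteristic polynomial: p(λ) = λ^3 + 3λ^2 - 24λ - 80 = (λ - 5)(λ + 4)^2.
Roots (with multiplicity): -4, -4, 5.

-4, -4, 5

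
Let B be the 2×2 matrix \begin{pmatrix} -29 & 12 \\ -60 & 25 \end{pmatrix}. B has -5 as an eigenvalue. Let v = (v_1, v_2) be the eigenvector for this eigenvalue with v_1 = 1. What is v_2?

2

B + 5I = [[-24, 12], [-60, 30]].
Solving (B + 5I)v = 0 gives the eigenspace spanned by (1, 2).
With v_1 = 1, v = (1, 2), so v_2 = 2.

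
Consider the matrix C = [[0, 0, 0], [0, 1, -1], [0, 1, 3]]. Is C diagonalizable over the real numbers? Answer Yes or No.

Characteristic polynomial: p(t) = t^3 - 4t^2 + 4t = t(t - 2)^2.
t = 2 has algebraic multiplicity 2; rank(C − 2I) = 2, so geometric multiplicity = 1.
Geometric multiplicity < algebraic multiplicity, so C is not diagonalizable.

No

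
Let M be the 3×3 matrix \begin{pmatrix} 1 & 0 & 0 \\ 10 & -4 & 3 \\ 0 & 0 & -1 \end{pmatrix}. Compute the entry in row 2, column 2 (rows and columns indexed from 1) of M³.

-64

Characteristic polynomial: μ^3 + 4μ^2 - μ - 4 = (μ - 1)(μ + 1)(μ + 4), so the eigenvalues are -4, -1, 1.
μ=1: eigenvector (1, 2, 0).
μ=-4: eigenvector (0, 1, 0).
μ=-1: eigenvector (0, 1, 1).
P = [[1, 0, 0], [2, 1, 1], [0, 0, 1]], D = diag(1, -4, -1), P⁻¹ = [[1, 0, 0], [-2, 1, -1], [0, 0, 1]].
M³ = P·diag(1, -64, -1)·P⁻¹ = [[1, 0, 0], [130, -64, 63], [0, 0, -1]].
The requested entry is -64.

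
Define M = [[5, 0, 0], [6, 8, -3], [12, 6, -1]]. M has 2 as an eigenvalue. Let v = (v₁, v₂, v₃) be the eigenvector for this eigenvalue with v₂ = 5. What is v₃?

10

M − 2I = [[3, 0, 0], [6, 6, -3], [12, 6, -3]].
Solving (M − 2I)v = 0 gives the eigenspace spanned by (0, 5, 10).
With v₂ = 5, v = (0, 5, 10), so v₃ = 10.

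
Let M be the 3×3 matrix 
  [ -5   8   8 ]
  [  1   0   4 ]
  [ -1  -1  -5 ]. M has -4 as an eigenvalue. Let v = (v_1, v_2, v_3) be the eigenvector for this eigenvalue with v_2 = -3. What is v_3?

3

M + 4I = [[-1, 8, 8], [1, 4, 4], [-1, -1, -1]].
Solving (M + 4I)v = 0 gives the eigenspace spanned by (0, -3, 3).
With v_2 = -3, v = (0, -3, 3), so v_3 = 3.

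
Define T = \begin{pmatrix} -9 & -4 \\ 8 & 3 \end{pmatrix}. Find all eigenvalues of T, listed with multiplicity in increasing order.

-5, -1

Characteristic polynomial: p(μ) = μ^2 + 6μ + 5 = (μ + 1)(μ + 5).
Roots (with multiplicity): -5, -1.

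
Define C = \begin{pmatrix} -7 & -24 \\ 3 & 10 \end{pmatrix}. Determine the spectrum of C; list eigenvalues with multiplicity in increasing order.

1, 2

Characteristic polynomial: p(t) = t^2 - 3t + 2 = (t - 2)(t - 1).
Roots (with multiplicity): 1, 2.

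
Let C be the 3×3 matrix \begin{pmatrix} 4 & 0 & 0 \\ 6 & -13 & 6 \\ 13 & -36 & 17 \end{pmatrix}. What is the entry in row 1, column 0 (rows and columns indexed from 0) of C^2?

Characteristic polynomial: μ^3 - 8μ^2 + 11μ + 20 = (μ - 5)(μ - 4)(μ + 1), so the eigenvalues are -1, 4, 5.
μ=4: eigenvector (1, 0, -1).
μ=-1: eigenvector (0, 1, 2).
μ=5: eigenvector (0, 1, 3).
P = [[1, 0, 0], [0, 1, 1], [-1, 2, 3]], D = diag(4, -1, 5), P⁻¹ = [[1, 0, 0], [-1, 3, -1], [1, -2, 1]].
C² = P·diag(16, 1, 25)·P⁻¹ = [[16, 0, 0], [24, -47, 24], [57, -144, 73]].
The requested entry is 24.

24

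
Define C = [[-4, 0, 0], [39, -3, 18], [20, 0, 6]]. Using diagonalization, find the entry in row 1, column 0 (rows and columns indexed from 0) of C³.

Characteristic polynomial: λ^3 + λ^2 - 30λ - 72 = (λ - 6)(λ + 3)(λ + 4), so the eigenvalues are -4, -3, 6.
λ=-4: eigenvector (1, -3, -2).
λ=-3: eigenvector (0, 1, 0).
λ=6: eigenvector (0, 2, 1).
P = [[1, 0, 0], [-3, 1, 2], [-2, 0, 1]], D = diag(-4, -3, 6), P⁻¹ = [[1, 0, 0], [-1, 1, -2], [2, 0, 1]].
C³ = P·diag(-64, -27, 216)·P⁻¹ = [[-64, 0, 0], [1083, -27, 486], [560, 0, 216]].
The requested entry is 1083.

1083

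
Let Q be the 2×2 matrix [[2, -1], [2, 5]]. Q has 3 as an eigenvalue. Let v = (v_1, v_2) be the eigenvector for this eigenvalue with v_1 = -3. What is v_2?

3

Q − 3I = [[-1, -1], [2, 2]].
Solving (Q − 3I)v = 0 gives the eigenspace spanned by (-3, 3).
With v_1 = -3, v = (-3, 3), so v_2 = 3.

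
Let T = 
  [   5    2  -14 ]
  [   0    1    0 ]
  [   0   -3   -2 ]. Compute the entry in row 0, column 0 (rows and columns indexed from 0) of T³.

125

Characteristic polynomial: r^3 - 4r^2 - 7r + 10 = (r - 5)(r - 1)(r + 2), so the eigenvalues are -2, 1, 5.
r=1: eigenvector (-4, 1, -1).
r=5: eigenvector (1, 0, 0).
r=-2: eigenvector (2, 0, 1).
P = [[-4, 1, 2], [1, 0, 0], [-1, 0, 1]], D = diag(1, 5, -2), P⁻¹ = [[0, 1, 0], [1, 2, -2], [0, 1, 1]].
T³ = P·diag(1, 125, -8)·P⁻¹ = [[125, 230, -266], [0, 1, 0], [0, -9, -8]].
The requested entry is 125.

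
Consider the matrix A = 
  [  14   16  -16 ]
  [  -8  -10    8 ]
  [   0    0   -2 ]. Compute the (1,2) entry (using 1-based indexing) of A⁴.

Characteristic polynomial: s^3 - 2s^2 - 20s - 24 = (s - 6)(s + 2)^2, so the eigenvalues are -2, -2, 6.
s=-2: eigenvector (-1, 1, 0).
s=-2: eigenvector (-2, 1, -1).
s=6: eigenvector (-2, 1, 0).
P = [[-1, -2, -2], [1, 1, 1], [0, -1, 0]], D = diag(-2, -2, 6), P⁻¹ = [[1, 2, 0], [0, 0, -1], [-1, -1, 1]].
A⁴ = P·diag(16, 16, 1296)·P⁻¹ = [[2576, 2560, -2560], [-1280, -1264, 1280], [0, 0, 16]].
The requested entry is 2560.

2560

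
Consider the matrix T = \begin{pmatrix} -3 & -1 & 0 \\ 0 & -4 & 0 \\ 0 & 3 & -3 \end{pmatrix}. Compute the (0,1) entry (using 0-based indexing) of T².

Characteristic polynomial: λ^3 + 10λ^2 + 33λ + 36 = (λ + 3)^2(λ + 4), so the eigenvalues are -4, -3, -3.
λ=-3: eigenvector (0, 0, 1).
λ=-4: eigenvector (1, 1, -3).
λ=-3: eigenvector (-1, 0, 3).
P = [[0, 1, -1], [0, 1, 0], [1, -3, 3]], D = diag(-3, -4, -3), P⁻¹ = [[3, 0, 1], [0, 1, 0], [-1, 1, 0]].
T² = P·diag(9, 16, 9)·P⁻¹ = [[9, 7, 0], [0, 16, 0], [0, -21, 9]].
The requested entry is 7.

7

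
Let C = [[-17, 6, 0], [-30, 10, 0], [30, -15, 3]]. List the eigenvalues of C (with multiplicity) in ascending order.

-5, -2, 3

Characteristic polynomial: p(λ) = λ^3 + 4λ^2 - 11λ - 30 = (λ - 3)(λ + 2)(λ + 5).
Roots (with multiplicity): -5, -2, 3.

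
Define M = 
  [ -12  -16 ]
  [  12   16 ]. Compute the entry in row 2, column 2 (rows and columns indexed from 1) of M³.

256

Characteristic polynomial: s^2 - 4s = s(s - 4), so the eigenvalues are 0, 4.
s=0: eigenvector (4, -3).
s=4: eigenvector (-1, 1).
P = [[4, -1], [-3, 1]], D = diag(0, 4), P⁻¹ = [[1, 1], [3, 4]].
M³ = P·diag(0, 64)·P⁻¹ = [[-192, -256], [192, 256]].
The requested entry is 256.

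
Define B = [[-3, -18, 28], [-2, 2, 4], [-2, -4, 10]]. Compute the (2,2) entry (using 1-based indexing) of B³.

188

Characteristic polynomial: t^3 - 9t^2 + 20t - 12 = (t - 6)(t - 2)(t - 1), so the eigenvalues are 1, 2, 6.
t=1: eigenvector (5, 2, 2).
t=6: eigenvector (-2, 1, 0).
t=2: eigenvector (2, 1, 1).
P = [[5, -2, 2], [2, 1, 1], [2, 0, 1]], D = diag(1, 6, 2), P⁻¹ = [[1, 2, -4], [0, 1, -1], [-2, -4, 9]].
B³ = P·diag(1, 216, 8)·P⁻¹ = [[-27, -486, 556], [-14, 188, -152], [-14, -28, 64]].
The requested entry is 188.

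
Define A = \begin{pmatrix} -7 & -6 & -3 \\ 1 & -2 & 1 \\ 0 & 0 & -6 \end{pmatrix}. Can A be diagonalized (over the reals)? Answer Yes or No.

Yes

Characteristic polynomial: p(μ) = μ^3 + 15μ^2 + 74μ + 120 = (μ + 4)(μ + 5)(μ + 6).
All 3 eigenvalues are distinct, so A is diagonalizable.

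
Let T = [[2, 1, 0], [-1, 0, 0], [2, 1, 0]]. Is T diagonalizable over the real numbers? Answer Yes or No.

No

Characteristic polynomial: p(μ) = μ^3 - 2μ^2 + μ = μ(μ - 1)^2.
μ = 1 has algebraic multiplicity 2; rank(T − 1I) = 2, so geometric multiplicity = 1.
Geometric multiplicity < algebraic multiplicity, so T is not diagonalizable.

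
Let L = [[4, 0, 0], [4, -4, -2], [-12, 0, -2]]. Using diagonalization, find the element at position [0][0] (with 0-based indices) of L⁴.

256

Characteristic polynomial: λ^3 + 2λ^2 - 16λ - 32 = (λ - 4)(λ + 2)(λ + 4), so the eigenvalues are -4, -2, 4.
λ=4: eigenvector (1, 1, -2).
λ=-2: eigenvector (0, -1, 1).
λ=-4: eigenvector (0, 1, 0).
P = [[1, 0, 0], [1, -1, 1], [-2, 1, 0]], D = diag(4, -2, -4), P⁻¹ = [[1, 0, 0], [2, 0, 1], [1, 1, 1]].
L⁴ = P·diag(256, 16, 256)·P⁻¹ = [[256, 0, 0], [480, 256, 240], [-480, 0, 16]].
The requested entry is 256.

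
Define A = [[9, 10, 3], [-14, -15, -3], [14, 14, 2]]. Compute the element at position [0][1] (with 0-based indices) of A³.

142

Characteristic polynomial: s^3 + 4s^2 - 7s - 10 = (s - 2)(s + 1)(s + 5), so the eigenvalues are -5, -1, 2.
s=-5: eigenvector (-1, 2, -2).
s=-1: eigenvector (-1, 1, 0).
s=2: eigenvector (1, -1, 1).
P = [[-1, -1, 1], [2, 1, -1], [-2, 0, 1]], D = diag(-5, -1, 2), P⁻¹ = [[1, 1, 0], [0, 1, 1], [2, 2, 1]].
A³ = P·diag(-125, -1, 8)·P⁻¹ = [[141, 142, 9], [-266, -267, -9], [266, 266, 8]].
The requested entry is 142.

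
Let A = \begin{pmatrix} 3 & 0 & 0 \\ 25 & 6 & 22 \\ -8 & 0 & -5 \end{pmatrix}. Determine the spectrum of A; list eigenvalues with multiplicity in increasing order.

-5, 3, 6

Characteristic polynomial: p(μ) = μ^3 - 4μ^2 - 27μ + 90 = (μ - 6)(μ - 3)(μ + 5).
Roots (with multiplicity): -5, 3, 6.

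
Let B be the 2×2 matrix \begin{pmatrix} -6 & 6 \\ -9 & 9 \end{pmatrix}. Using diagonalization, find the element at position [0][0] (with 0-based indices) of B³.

Characteristic polynomial: μ^2 - 3μ = μ(μ - 3), so the eigenvalues are 0, 3.
μ=3: eigenvector (-2, -3).
μ=0: eigenvector (1, 1).
P = [[-2, 1], [-3, 1]], D = diag(3, 0), P⁻¹ = [[1, -1], [3, -2]].
B³ = P·diag(27, 0)·P⁻¹ = [[-54, 54], [-81, 81]].
The requested entry is -54.

-54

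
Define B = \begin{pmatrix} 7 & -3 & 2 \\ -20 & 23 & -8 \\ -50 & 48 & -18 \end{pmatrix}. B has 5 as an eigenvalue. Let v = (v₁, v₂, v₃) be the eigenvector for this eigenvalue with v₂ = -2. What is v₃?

B − 5I = [[2, -3, 2], [-20, 18, -8], [-50, 48, -23]].
Solving (B − 5I)v = 0 gives the eigenspace spanned by (-1, -2, -2).
With v₂ = -2, v = (-1, -2, -2), so v₃ = -2.

-2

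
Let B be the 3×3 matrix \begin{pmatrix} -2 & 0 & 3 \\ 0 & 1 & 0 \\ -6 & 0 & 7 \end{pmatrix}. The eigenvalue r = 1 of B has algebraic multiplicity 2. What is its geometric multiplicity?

B − 1I = [[-3, 0, 3], [0, 0, 0], [-6, 0, 6]].
This matrix has rank 1, so its null space has dimension 3 − 1 = 2.

2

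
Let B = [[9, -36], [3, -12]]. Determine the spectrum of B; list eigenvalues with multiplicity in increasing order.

-3, 0

Characteristic polynomial: p(t) = t^2 + 3t = t(t + 3).
Roots (with multiplicity): -3, 0.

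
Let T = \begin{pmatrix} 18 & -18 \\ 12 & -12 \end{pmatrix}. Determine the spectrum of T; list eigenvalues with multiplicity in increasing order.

Characteristic polynomial: p(μ) = μ^2 - 6μ = μ(μ - 6).
Roots (with multiplicity): 0, 6.

0, 6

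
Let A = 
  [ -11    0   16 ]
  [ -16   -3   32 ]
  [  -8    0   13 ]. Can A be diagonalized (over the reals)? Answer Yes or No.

Yes

Characteristic polynomial: p(r) = r^3 + r^2 - 21r - 45 = (r - 5)(r + 3)^2.
r = -3 has algebraic multiplicity 2; rank(A + 3I) = 1, so geometric multiplicity = 2.
Every eigenvalue has geometric = algebraic multiplicity, so A is diagonalizable.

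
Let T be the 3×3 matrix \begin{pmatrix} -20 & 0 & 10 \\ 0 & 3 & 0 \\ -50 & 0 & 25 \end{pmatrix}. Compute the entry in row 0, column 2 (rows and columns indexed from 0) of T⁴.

1250

Characteristic polynomial: s^3 - 8s^2 + 15s = s(s - 5)(s - 3), so the eigenvalues are 0, 3, 5.
s=5: eigenvector (2, 0, 5).
s=3: eigenvector (0, 1, 0).
s=0: eigenvector (1, 0, 2).
P = [[2, 0, 1], [0, 1, 0], [5, 0, 2]], D = diag(5, 3, 0), P⁻¹ = [[-2, 0, 1], [0, 1, 0], [5, 0, -2]].
T⁴ = P·diag(625, 81, 0)·P⁻¹ = [[-2500, 0, 1250], [0, 81, 0], [-6250, 0, 3125]].
The requested entry is 1250.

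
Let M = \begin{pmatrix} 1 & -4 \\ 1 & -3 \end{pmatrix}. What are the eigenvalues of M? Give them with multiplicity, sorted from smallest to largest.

-1, -1

Characteristic polynomial: p(t) = t^2 + 2t + 1 = (t + 1)^2.
Roots (with multiplicity): -1, -1.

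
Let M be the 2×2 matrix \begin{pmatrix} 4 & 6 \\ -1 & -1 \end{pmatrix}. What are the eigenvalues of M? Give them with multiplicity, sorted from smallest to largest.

Characteristic polynomial: p(t) = t^2 - 3t + 2 = (t - 2)(t - 1).
Roots (with multiplicity): 1, 2.

1, 2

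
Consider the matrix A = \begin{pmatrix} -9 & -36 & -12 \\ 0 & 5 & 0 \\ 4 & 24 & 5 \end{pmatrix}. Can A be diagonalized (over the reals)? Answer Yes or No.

Yes

Characteristic polynomial: p(λ) = λ^3 - λ^2 - 17λ - 15 = (λ - 5)(λ + 1)(λ + 3).
All 3 eigenvalues are distinct, so A is diagonalizable.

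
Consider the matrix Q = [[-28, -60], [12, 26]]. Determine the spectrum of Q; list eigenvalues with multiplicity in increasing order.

-4, 2

Characteristic polynomial: p(λ) = λ^2 + 2λ - 8 = (λ - 2)(λ + 4).
Roots (with multiplicity): -4, 2.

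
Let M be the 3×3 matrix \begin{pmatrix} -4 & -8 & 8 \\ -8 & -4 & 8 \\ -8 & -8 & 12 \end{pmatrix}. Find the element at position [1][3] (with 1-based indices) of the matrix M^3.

Characteristic polynomial: λ^3 - 4λ^2 - 16λ + 64 = (λ - 4)^2(λ + 4), so the eigenvalues are -4, 4, 4.
λ=-4: eigenvector (1, 1, 1).
λ=4: eigenvector (0, 1, 1).
λ=4: eigenvector (1, 0, 1).
P = [[1, 0, 1], [1, 1, 0], [1, 1, 1]], D = diag(-4, 4, 4), P⁻¹ = [[1, 1, -1], [-1, 0, 1], [0, -1, 1]].
M³ = P·diag(-64, 64, 64)·P⁻¹ = [[-64, -128, 128], [-128, -64, 128], [-128, -128, 192]].
The requested entry is 128.

128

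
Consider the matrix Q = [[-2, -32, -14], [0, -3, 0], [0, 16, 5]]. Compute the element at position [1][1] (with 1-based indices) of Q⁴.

16

Characteristic polynomial: μ^3 - 19μ - 30 = (μ - 5)(μ + 2)(μ + 3), so the eigenvalues are -3, -2, 5.
μ=-2: eigenvector (1, 0, 0).
μ=5: eigenvector (-2, 0, 1).
μ=-3: eigenvector (4, 1, -2).
P = [[1, -2, 4], [0, 0, 1], [0, 1, -2]], D = diag(-2, 5, -3), P⁻¹ = [[1, 0, 2], [0, 2, 1], [0, 1, 0]].
Q⁴ = P·diag(16, 625, 81)·P⁻¹ = [[16, -2176, -1218], [0, 81, 0], [0, 1088, 625]].
The requested entry is 16.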